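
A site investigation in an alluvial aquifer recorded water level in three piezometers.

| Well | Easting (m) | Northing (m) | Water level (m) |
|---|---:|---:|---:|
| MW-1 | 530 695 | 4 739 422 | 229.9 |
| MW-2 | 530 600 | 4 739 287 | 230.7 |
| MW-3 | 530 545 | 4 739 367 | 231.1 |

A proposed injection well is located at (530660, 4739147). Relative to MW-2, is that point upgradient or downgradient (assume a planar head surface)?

Three-point gradient (reference MW-1): Δ to MW-2 = (-95, -135, +0.8), Δ to MW-3 = (-150, -55, +1.2).
∂h/∂x = -0.007854, ∂h/∂y = -0.0003993 (det = -15025).
Head at (530660, 4739147) = 229.9 + (-0.007854)·(-35) + (-0.0003993)·(-275) = 230.28 m.
That is lower than the 230.7 m at MW-2, so the point is downgradient.

downgradient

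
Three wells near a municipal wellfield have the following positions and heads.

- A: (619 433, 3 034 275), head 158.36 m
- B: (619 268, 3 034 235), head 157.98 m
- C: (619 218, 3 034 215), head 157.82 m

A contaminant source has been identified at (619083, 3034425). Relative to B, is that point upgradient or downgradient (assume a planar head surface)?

With h = a·x + b·y + c and A as origin, the differences give:
  (-165)·a + (-40)·b = -0.38
  (-215)·a + (-60)·b = -0.54
Eliminate b (×(-60) and ×(-40), subtract): 1300·a = 1.200 → a = ∂h/∂x = +0.0009231
Back-substitute: b = ∂h/∂y = +0.005692.
Head at (619083, 3034425) = 158.36 + (+0.0009231)·(-350) + (+0.005692)·(150) = 158.89 m.
That is higher than the 157.98 m at B, so the point is upgradient.

upgradient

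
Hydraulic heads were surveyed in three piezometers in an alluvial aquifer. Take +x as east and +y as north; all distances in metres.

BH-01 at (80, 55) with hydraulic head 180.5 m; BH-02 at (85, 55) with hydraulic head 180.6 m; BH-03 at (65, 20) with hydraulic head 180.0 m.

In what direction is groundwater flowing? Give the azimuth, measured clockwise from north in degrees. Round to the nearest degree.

254°

Differences from BH-01: to BH-02 (Δx, Δy, Δh) = (5, 0, +0.1); to BH-03 = (-15, -35, -0.5).
Determinant of the coordinate differences = 5·(-35) − (-15)·0 = -175.
∂h/∂x = [(+0.1)·(-35) − (-0.5)·0] / -175 = +0.02000
∂h/∂y = [5·(-0.5) − (-15)·(+0.1)] / -175 = +0.005714
Flow direction (−∇h) has components (-0.02000 E, -0.005714 N).
Azimuth = atan2(E, N) = atan2(-0.02000, -0.005714) = 254.1° ≈ 254°.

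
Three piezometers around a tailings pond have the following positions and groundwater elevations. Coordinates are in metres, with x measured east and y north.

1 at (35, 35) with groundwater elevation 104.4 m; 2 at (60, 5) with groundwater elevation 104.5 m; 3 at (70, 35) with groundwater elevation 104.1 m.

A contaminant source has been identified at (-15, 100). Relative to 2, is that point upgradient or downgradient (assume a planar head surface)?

downgradient

With h = a·x + b·y + c and 1 as origin, the differences give:
  25·a + (-30)·b = +0.1
  35·a + 0·b = -0.3
Eliminate b (×0 and ×(-30), subtract): 1050·a = -9.00 → a = ∂h/∂x = -0.008571
Back-substitute: b = ∂h/∂y = -0.01048.
Head at (-15, 100) = 104.4 + (-0.008571)·(-50) + (-0.01048)·(65) = 104.15 m.
That is lower than the 104.5 m at 2, so the point is downgradient.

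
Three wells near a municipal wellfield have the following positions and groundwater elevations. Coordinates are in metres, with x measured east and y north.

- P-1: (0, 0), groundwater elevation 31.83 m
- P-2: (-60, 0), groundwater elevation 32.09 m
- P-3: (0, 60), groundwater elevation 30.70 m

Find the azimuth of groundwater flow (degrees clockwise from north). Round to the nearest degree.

013°

∂h/∂x = (32.09 − 31.83) / (-60 − 0) = -0.004333
∂h/∂y = (30.70 − 31.83) / (60 − 0) = -0.01883
Flow direction (−∇h) has components (+0.004333 E, +0.01883 N).
Azimuth = atan2(E, N) = atan2(+0.004333, +0.01883) = 13.0° ≈ 013°.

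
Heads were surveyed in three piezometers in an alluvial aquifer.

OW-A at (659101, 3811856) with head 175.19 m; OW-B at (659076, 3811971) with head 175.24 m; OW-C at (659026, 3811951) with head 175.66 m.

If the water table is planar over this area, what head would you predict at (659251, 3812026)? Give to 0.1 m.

Differences from OW-A: to OW-B (Δx, Δy, Δh) = (-25, 115, +0.05); to OW-C = (-75, 95, +0.47).
Solve a·Δx + b·Δy = Δh: det = (-25)·95 − (-75)·115 = 6250.
∂h/∂x = [(+0.05)·95 − (+0.47)·115] / 6250 = -0.007888
∂h/∂y = [(-25)·(+0.47) − (-75)·(+0.05)] / 6250 = -0.001280
h(659251, 3812026) = 175.19 + (-0.007888)·(150) + (-0.001280)·(170) = 175.19 -1.183 -0.218 = 173.789 m.

173.8 m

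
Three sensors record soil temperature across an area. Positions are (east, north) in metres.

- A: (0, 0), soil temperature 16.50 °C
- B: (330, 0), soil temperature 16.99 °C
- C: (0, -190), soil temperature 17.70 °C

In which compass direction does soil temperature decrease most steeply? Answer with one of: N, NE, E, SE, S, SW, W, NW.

∂T/∂x = (16.99 − 16.50) / (330 − 0) = +0.001485
∂T/∂y = (17.70 − 16.50) / (-190 − 0) = -0.006316
Steepest decrease is along −∇f = (-0.001485 E, +0.006316 N) → north.

N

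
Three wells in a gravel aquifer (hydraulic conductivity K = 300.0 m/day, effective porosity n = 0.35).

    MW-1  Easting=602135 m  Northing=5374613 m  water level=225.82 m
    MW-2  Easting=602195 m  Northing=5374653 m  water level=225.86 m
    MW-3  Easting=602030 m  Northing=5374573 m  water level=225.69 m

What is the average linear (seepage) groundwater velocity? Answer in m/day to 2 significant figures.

Taking MW-1 as reference: MW-2−MW-1 = (60, 40, +0.04); MW-3−MW-1 = (-105, -40, -0.13).
Determinant of the coordinate differences = 60·(-40) − (-105)·40 = 1800.
∂h/∂x = [(+0.04)·(-40) − (-0.13)·40] / 1800 = +0.002000
∂h/∂y = [60·(-0.13) − (-105)·(+0.04)] / 1800 = -0.002000
|∇h| = √(0.002000² + -0.002000²) = 0.002828
Seepage velocity v = K·i/n = 300.0 × 0.002828 / 0.35 = 2.424 m/day.

2.4 m/day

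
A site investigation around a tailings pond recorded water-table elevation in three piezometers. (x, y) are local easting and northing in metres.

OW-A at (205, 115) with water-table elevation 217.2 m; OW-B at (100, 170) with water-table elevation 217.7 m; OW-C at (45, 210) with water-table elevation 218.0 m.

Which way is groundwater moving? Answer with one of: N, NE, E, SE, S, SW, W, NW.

SE

Taking OW-A as reference: OW-B−OW-A = (-105, 55, +0.5); OW-C−OW-A = (-160, 95, +0.8).
Determinant of the coordinate differences = (-105)·95 − (-160)·55 = -1175.
∂h/∂x = [(+0.5)·95 − (+0.8)·55] / -1175 = -0.002979
∂h/∂y = [(-105)·(+0.8) − (-160)·(+0.5)] / -1175 = +0.003404
Flow = −∇h = (+0.002979 east, -0.003404 north), which points southeast.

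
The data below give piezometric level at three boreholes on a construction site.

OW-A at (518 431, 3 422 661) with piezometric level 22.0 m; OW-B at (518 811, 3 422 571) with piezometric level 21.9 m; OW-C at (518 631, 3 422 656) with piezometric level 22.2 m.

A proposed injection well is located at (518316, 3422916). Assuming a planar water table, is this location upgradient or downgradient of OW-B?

upgradient

Three-point gradient (reference OW-A): Δ to OW-B = (380, -90, -0.1), Δ to OW-C = (200, -5, +0.2).
∂h/∂x = +0.001149, ∂h/∂y = +0.005963 (det = 16100).
Head at (518316, 3422916) = 22.0 + (+0.001149)·(-115) + (+0.005963)·(255) = 23.39 m.
That is higher than the 21.9 m at OW-B, so the point is upgradient.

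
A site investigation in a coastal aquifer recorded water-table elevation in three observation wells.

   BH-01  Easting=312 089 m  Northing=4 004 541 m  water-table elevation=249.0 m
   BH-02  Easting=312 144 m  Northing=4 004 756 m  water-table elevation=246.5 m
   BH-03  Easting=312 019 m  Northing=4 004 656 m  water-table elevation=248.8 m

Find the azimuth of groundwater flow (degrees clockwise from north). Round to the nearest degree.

Three-point gradient (reference BH-01): Δ to BH-02 = (55, 215, -2.5), Δ to BH-03 = (-70, 115, -0.2).
∂h/∂x = -0.01144, ∂h/∂y = -0.008702 (det = 21375).
Flow direction (−∇h) has components (+0.01144 E, +0.008702 N).
Azimuth = atan2(E, N) = atan2(+0.01144, +0.008702) = 52.7° ≈ 053°.

053°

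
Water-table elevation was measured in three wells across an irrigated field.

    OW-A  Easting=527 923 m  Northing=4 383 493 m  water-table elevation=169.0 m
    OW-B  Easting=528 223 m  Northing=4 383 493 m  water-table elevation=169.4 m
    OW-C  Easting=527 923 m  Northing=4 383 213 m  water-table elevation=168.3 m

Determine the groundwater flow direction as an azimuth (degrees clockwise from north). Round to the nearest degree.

∂h/∂x = (169.4 − 169.0) / (528223 − 527923) = +0.001333
∂h/∂y = (168.3 − 169.0) / (4383213 − 4383493) = +0.002500
Flow direction (−∇h) has components (-0.001333 E, -0.002500 N).
Azimuth = atan2(E, N) = atan2(-0.001333, -0.002500) = 208.1° ≈ 208°.

208°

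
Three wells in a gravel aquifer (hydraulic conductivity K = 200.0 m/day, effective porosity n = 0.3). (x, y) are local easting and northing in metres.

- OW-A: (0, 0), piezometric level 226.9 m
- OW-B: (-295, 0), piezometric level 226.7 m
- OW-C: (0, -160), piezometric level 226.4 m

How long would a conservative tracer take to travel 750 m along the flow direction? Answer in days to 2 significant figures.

∂h/∂x = (226.7 − 226.9) / (-295 − 0) = +0.0006780
∂h/∂y = (226.4 − 226.9) / (-160 − 0) = +0.003125
|∇h| = √(0.0006780² + 0.003125²) = 0.003198
Seepage velocity v = K·i/n = 200.0 × 0.003198 / 0.3 = 2.132 m/day.
t = 750 / 2.132 = 351.8 days.

350 days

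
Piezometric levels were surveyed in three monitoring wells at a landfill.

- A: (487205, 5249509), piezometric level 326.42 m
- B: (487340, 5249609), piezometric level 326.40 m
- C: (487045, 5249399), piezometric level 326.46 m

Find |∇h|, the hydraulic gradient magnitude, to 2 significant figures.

With h = a·x + b·y + c and A as origin, the differences give:
  135·a + 100·b = -0.02
  (-160)·a + (-110)·b = +0.04
Eliminate b (×(-110) and ×100, subtract): 1150·a = -1.800 → a = ∂h/∂x = -0.001565
Back-substitute: b = ∂h/∂y = +0.001913.
|∇h| = √(-0.001565² + 0.001913²) = 0.002472

0.0025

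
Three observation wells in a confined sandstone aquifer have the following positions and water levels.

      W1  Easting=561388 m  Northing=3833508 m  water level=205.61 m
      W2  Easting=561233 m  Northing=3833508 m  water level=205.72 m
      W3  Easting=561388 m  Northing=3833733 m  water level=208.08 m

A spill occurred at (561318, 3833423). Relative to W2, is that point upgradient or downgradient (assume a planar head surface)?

∂h/∂x = (205.72 − 205.61) / (561233 − 561388) = -0.0007097
∂h/∂y = (208.08 − 205.61) / (3833733 − 3833508) = +0.01098
Head at (561318, 3833423) = 205.61 + (-0.0007097)·(-70) + (+0.01098)·(-85) = 204.73 m.
That is lower than the 205.72 m at W2, so the point is downgradient.

downgradient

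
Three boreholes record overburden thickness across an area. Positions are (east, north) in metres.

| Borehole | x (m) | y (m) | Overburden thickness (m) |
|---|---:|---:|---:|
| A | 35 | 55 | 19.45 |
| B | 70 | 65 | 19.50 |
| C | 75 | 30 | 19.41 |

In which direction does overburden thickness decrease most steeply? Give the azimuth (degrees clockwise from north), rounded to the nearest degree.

194°

Differences from A: to B (Δx, Δy, Δh) = (35, 10, +0.05); to C = (40, -25, -0.04).
Solve a·Δx + b·Δy = Δd: det = 35·(-25) − 40·10 = -1275.
∂d/∂x = [(+0.05)·(-25) − (-0.04)·10] / -1275 = +0.0006667
∂d/∂y = [35·(-0.04) − 40·(+0.05)] / -1275 = +0.002667
Steepest decrease is along −∇f: components (-0.0006667 E, -0.002667 N).
Azimuth = atan2(-0.0006667, -0.002667) = 194.0° ≈ 194°.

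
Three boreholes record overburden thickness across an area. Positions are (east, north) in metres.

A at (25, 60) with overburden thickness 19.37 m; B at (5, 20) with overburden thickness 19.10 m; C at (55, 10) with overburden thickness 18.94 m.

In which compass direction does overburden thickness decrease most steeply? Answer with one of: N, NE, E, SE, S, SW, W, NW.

S

Differences from A: to B (Δx, Δy, Δh) = (-20, -40, -0.27); to C = (30, -50, -0.43).
Solve a·Δx + b·Δy = Δd: det = (-20)·(-50) − 30·(-40) = 2200.
∂d/∂x = [(-0.27)·(-50) − (-0.43)·(-40)] / 2200 = -0.001682
∂d/∂y = [(-20)·(-0.43) − 30·(-0.27)] / 2200 = +0.007591
Steepest decrease is along −∇f = (+0.001682 E, -0.007591 N) → south.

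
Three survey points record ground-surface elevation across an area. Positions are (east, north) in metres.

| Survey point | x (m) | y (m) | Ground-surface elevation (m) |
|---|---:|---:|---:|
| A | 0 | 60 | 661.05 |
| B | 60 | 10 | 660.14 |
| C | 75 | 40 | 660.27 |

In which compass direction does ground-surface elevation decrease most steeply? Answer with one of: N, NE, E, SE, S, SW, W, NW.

SE

Three-point gradient (reference A): Δ to B = (60, -50, -0.91), Δ to C = (75, -20, -0.78).
∂z/∂x = -0.008157, ∂z/∂y = +0.008412 (det = 2550).
Steepest decrease is along −∇f = (+0.008157 E, -0.008412 N) → southeast.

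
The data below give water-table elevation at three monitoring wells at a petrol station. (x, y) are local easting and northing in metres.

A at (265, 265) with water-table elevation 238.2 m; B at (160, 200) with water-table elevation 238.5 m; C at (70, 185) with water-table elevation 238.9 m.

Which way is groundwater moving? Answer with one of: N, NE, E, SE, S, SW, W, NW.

Taking A as reference: B−A = (-105, -65, +0.3); C−A = (-195, -80, +0.7).
Determinant of the coordinate differences = (-105)·(-80) − (-195)·(-65) = -4275.
∂h/∂x = [(+0.3)·(-80) − (+0.7)·(-65)] / -4275 = -0.005029
∂h/∂y = [(-105)·(+0.7) − (-195)·(+0.3)] / -4275 = +0.003509
Flow = −∇h = (+0.005029 east, -0.003509 north), which points southeast.

SE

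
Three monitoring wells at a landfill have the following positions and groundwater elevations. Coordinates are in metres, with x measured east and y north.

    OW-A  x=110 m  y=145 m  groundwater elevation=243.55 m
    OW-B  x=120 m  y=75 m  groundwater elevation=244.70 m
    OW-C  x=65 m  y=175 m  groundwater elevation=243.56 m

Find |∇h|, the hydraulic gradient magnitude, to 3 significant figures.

Differences from OW-A: to OW-B (Δx, Δy, Δh) = (10, -70, +1.15); to OW-C = (-45, 30, +0.01).
Determinant of the coordinate differences = 10·30 − (-45)·(-70) = -2850.
∂h/∂x = [(+1.15)·30 − (+0.01)·(-70)] / -2850 = -0.01235
∂h/∂y = [10·(+0.01) − (-45)·(+1.15)] / -2850 = -0.01819
|∇h| = √(-0.01235² + -0.01819²) = 0.02199

0.0220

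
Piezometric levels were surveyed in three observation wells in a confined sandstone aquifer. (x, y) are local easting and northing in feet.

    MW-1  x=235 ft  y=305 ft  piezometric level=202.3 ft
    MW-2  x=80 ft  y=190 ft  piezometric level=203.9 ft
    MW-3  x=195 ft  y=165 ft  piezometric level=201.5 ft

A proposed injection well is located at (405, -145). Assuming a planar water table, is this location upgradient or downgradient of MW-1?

Three-point gradient (reference MW-1): Δ to MW-2 = (-155, -115, +1.6), Δ to MW-3 = (-40, -140, -0.8).
∂h/∂x = -0.01848, ∂h/∂y = +0.01099 (det = 17100).
Head at (405, -145) = 202.3 + (-0.01848)·(170) + (+0.01099)·(-450) = 194.21 ft.
That is lower than the 202.3 ft at MW-1, so the point is downgradient.

downgradient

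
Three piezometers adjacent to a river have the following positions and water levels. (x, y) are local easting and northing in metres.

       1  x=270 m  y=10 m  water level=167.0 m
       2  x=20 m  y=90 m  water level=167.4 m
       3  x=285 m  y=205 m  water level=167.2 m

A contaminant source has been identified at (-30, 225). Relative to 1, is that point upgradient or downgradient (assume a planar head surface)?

upgradient

Taking 1 as reference: 2−1 = (-250, 80, +0.4); 3−1 = (15, 195, +0.2).
Solve a·Δx + b·Δy = Δh: det = (-250)·195 − 15·80 = -49950.
∂h/∂x = [(+0.4)·195 − (+0.2)·80] / -49950 = -0.001241
∂h/∂y = [(-250)·(+0.2) − 15·(+0.4)] / -49950 = +0.001121
Head at (-30, 225) = 167.0 + (-0.001241)·(-300) + (+0.001121)·(215) = 167.61 m.
That is higher than the 167.0 m at 1, so the point is upgradient.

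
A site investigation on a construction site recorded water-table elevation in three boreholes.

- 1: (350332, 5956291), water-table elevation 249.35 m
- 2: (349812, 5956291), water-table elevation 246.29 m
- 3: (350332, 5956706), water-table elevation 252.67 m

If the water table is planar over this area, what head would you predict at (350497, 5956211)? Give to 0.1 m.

249.7 m

∂h/∂x = (246.29 − 249.35) / (349812 − 350332) = +0.005885
∂h/∂y = (252.67 − 249.35) / (5956706 − 5956291) = +0.008000
h(350497, 5956211) = 249.35 + (+0.005885)·(165) + (+0.008000)·(-80) = 249.35 +0.971 -0.640 = 249.681 m.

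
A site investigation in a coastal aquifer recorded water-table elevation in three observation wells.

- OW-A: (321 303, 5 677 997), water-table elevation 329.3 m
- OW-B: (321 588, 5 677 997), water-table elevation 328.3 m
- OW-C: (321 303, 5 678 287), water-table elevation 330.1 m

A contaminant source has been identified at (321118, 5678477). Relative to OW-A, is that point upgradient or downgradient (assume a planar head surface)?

upgradient

∂h/∂x = (328.3 − 329.3) / (321588 − 321303) = -0.003509
∂h/∂y = (330.1 − 329.3) / (5678287 − 5677997) = +0.002759
Head at (321118, 5678477) = 329.3 + (-0.003509)·(-185) + (+0.002759)·(480) = 331.27 m.
That is higher than the 329.3 m at OW-A, so the point is upgradient.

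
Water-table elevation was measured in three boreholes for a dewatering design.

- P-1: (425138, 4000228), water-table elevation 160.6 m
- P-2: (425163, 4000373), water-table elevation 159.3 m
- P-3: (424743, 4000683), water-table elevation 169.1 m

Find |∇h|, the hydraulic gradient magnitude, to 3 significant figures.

With h = a·x + b·y + c and P-1 as origin, the differences give:
  25·a + 145·b = -1.3
  (-395)·a + 455·b = +8.5
Eliminate b (×455 and ×145, subtract): 68650·a = -1824.00 → a = ∂h/∂x = -0.02657
Back-substitute: b = ∂h/∂y = -0.004385.
|∇h| = √(-0.02657² + -0.004385²) = 0.02693

0.0269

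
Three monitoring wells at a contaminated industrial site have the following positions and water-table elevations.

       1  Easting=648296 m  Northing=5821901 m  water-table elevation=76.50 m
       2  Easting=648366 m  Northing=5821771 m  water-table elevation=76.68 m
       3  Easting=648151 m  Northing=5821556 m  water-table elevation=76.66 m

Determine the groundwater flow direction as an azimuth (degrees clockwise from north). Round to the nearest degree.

312°

With h = a·x + b·y + c and 1 as origin, the differences give:
  70·a + (-130)·b = +0.18
  (-145)·a + (-345)·b = +0.16
Eliminate b (×(-345) and ×(-130), subtract): -43000·a = -41.300 → a = ∂h/∂x = +0.0009605
Back-substitute: b = ∂h/∂y = -0.0008674.
Flow direction (−∇h) has components (-0.0009605 E, +0.0008674 N).
Azimuth = atan2(E, N) = atan2(-0.0009605, +0.0008674) = 312.1° ≈ 312°.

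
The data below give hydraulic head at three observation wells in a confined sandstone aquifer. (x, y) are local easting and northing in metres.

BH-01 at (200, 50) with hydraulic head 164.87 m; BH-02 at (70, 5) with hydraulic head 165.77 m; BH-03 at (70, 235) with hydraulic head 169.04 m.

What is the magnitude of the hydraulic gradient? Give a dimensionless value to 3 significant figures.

With h = a·x + b·y + c and BH-01 as origin, the differences give:
  (-130)·a + (-45)·b = +0.90
  (-130)·a + 185·b = +4.17
Eliminate b (×185 and ×(-45), subtract): -29900·a = 354.150 → a = ∂h/∂x = -0.01184
Back-substitute: b = ∂h/∂y = +0.01422.
|∇h| = √(-0.01184² + 0.01422²) = 0.0185

0.0185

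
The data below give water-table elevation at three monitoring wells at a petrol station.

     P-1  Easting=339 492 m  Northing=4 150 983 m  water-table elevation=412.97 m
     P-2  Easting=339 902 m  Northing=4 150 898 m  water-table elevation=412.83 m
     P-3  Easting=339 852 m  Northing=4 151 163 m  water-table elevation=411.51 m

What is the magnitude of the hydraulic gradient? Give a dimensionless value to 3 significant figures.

0.00544

Differences from P-1: to P-2 (Δx, Δy, Δh) = (410, -85, -0.14); to P-3 = (360, 180, -1.46).
Solve a·Δx + b·Δy = Δh: det = 410·180 − 360·(-85) = 104400.
∂h/∂x = [(-0.14)·180 − (-1.46)·(-85)] / 104400 = -0.001430
∂h/∂y = [410·(-1.46) − 360·(-0.14)] / 104400 = -0.005251
|∇h| = √(-0.001430² + -0.005251²) = 0.005442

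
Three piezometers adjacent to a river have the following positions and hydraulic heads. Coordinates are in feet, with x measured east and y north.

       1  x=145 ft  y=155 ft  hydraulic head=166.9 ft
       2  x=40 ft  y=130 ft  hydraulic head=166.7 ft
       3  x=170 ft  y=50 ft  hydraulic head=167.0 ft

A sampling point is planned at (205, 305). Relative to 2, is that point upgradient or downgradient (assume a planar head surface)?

Three-point gradient (reference 1): Δ to 2 = (-105, -25, -0.2), Δ to 3 = (25, -105, +0.1).
∂h/∂x = +0.002017, ∂h/∂y = -0.0004721 (det = 11650).
Head at (205, 305) = 166.9 + (+0.002017)·(60) + (-0.0004721)·(150) = 166.95 ft.
That is higher than the 166.7 ft at 2, so the point is upgradient.

upgradient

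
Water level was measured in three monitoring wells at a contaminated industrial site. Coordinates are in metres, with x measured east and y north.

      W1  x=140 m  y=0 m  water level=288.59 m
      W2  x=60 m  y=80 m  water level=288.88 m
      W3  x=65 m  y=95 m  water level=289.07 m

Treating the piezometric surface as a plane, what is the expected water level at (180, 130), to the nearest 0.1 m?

Taking W1 as reference: W2−W1 = (-80, 80, +0.29); W3−W1 = (-75, 95, +0.48).
Determinant of the coordinate differences = (-80)·95 − (-75)·80 = -1600.
∂h/∂x = [(+0.29)·95 − (+0.48)·80] / -1600 = +0.006781
∂h/∂y = [(-80)·(+0.48) − (-75)·(+0.29)] / -1600 = +0.01041
h(180, 130) = 288.59 + (+0.006781)·(40) + (+0.01041)·(130) = 288.59 +0.271 +1.353 = 290.214 m.

290.2 m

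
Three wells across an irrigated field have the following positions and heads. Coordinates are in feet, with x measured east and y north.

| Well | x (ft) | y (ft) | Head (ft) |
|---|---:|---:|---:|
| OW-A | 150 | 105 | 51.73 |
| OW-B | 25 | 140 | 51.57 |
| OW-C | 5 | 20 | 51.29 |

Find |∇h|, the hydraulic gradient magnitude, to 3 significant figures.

0.00274

Differences from OW-A: to OW-B (Δx, Δy, Δh) = (-125, 35, -0.16); to OW-C = (-145, -85, -0.44).
Determinant of the coordinate differences = (-125)·(-85) − (-145)·35 = 15700.
∂h/∂x = [(-0.16)·(-85) − (-0.44)·35] / 15700 = +0.001847
∂h/∂y = [(-125)·(-0.44) − (-145)·(-0.16)] / 15700 = +0.002025
|∇h| = √(0.001847² + 0.002025²) = 0.002741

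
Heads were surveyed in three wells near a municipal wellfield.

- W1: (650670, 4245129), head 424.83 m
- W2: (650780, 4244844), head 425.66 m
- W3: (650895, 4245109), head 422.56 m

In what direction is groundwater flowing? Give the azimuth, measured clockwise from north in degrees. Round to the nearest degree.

Three-point gradient (reference W1): Δ to W2 = (110, -285, +0.83), Δ to W3 = (225, -20, -2.27).
∂h/∂x = -0.01072, ∂h/∂y = -0.007048 (det = 61925).
Flow direction (−∇h) has components (+0.01072 E, +0.007048 N).
Azimuth = atan2(E, N) = atan2(+0.01072, +0.007048) = 56.7° ≈ 057°.

057°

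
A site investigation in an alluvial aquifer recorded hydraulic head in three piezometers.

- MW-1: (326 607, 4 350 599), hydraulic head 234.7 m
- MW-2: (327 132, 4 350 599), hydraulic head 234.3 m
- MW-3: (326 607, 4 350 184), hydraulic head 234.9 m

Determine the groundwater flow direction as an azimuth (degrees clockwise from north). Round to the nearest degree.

058°

∂h/∂x = (234.3 − 234.7) / (327132 − 326607) = -0.0007619
∂h/∂y = (234.9 − 234.7) / (4350184 − 4350599) = -0.0004819
Flow direction (−∇h) has components (+0.0007619 E, +0.0004819 N).
Azimuth = atan2(E, N) = atan2(+0.0007619, +0.0004819) = 57.7° ≈ 058°.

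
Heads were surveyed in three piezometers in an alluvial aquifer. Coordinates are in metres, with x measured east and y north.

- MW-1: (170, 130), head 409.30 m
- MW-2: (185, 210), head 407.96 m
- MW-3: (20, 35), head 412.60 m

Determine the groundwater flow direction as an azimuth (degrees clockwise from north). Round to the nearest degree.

Three-point gradient (reference MW-1): Δ to MW-2 = (15, 80, -1.34), Δ to MW-3 = (-150, -95, +3.30).
∂h/∂x = -0.01293, ∂h/∂y = -0.01433 (det = 10575).
Flow direction (−∇h) has components (+0.01293 E, +0.01433 N).
Azimuth = atan2(E, N) = atan2(+0.01293, +0.01433) = 42.1° ≈ 042°.

042°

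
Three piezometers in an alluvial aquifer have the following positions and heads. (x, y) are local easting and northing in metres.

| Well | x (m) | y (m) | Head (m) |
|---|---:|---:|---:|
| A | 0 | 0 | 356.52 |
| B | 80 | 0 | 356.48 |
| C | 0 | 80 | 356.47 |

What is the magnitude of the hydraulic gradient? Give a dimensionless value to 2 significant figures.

∂h/∂x = (356.48 − 356.52) / (80 − 0) = -0.0005000
∂h/∂y = (356.47 − 356.52) / (80 − 0) = -0.0006250
|∇h| = √(-0.0005000² + -0.0006250²) = 0.0008004

0.00080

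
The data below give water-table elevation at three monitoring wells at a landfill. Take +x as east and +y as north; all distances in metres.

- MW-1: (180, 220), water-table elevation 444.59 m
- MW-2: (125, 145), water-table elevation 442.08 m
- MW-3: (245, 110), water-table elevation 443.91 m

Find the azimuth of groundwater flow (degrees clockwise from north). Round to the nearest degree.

228°

Taking MW-1 as reference: MW-2−MW-1 = (-55, -75, -2.51); MW-3−MW-1 = (65, -110, -0.68).
Solve a·Δx + b·Δy = Δh: det = (-55)·(-110) − 65·(-75) = 10925.
∂h/∂x = [(-2.51)·(-110) − (-0.68)·(-75)] / 10925 = +0.02060
∂h/∂y = [(-55)·(-0.68) − 65·(-2.51)] / 10925 = +0.01836
Flow direction (−∇h) has components (-0.02060 E, -0.01836 N).
Azimuth = atan2(E, N) = atan2(-0.02060, -0.01836) = 228.3° ≈ 228°.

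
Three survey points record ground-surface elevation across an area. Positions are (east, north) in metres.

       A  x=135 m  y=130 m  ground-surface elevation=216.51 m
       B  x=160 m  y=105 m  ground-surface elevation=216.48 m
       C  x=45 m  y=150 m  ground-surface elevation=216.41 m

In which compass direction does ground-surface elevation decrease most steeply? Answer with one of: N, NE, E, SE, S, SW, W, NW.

Differences from A: to B (Δx, Δy, Δh) = (25, -25, -0.03); to C = (-90, 20, -0.10).
Determinant of the coordinate differences = 25·20 − (-90)·(-25) = -1750.
∂z/∂x = [(-0.03)·20 − (-0.10)·(-25)] / -1750 = +0.001771
∂z/∂y = [25·(-0.10) − (-90)·(-0.03)] / -1750 = +0.002971
Steepest decrease is along −∇f = (-0.001771 E, -0.002971 N) → southwest.

SW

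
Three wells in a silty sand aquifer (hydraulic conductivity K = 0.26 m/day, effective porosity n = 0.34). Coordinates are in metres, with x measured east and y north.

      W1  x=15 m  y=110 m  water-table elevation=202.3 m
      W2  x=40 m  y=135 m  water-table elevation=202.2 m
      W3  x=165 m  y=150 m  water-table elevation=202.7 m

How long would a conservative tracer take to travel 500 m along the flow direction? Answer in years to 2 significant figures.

Taking W1 as reference: W2−W1 = (25, 25, -0.1); W3−W1 = (150, 40, +0.4).
Determinant of the coordinate differences = 25·40 − 150·25 = -2750.
∂h/∂x = [(-0.1)·40 − (+0.4)·25] / -2750 = +0.005091
∂h/∂y = [25·(+0.4) − 150·(-0.1)] / -2750 = -0.009091
|∇h| = √(0.005091² + -0.009091²) = 0.01042
Seepage velocity v = K·i/n = 0.26 × 0.01042 / 0.34 = 0.007968 m/day.
t = 500 / 0.007968 = 6.275e+04 days = 172 years.

170 years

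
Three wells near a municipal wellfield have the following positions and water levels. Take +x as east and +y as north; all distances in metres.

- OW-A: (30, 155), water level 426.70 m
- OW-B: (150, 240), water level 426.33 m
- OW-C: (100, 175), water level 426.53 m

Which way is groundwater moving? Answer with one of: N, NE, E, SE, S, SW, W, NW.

NE

Taking OW-A as reference: OW-B−OW-A = (120, 85, -0.37); OW-C−OW-A = (70, 20, -0.17).
Solve a·Δx + b·Δy = Δh: det = 120·20 − 70·85 = -3550.
∂h/∂x = [(-0.37)·20 − (-0.17)·85] / -3550 = -0.001986
∂h/∂y = [120·(-0.17) − 70·(-0.37)] / -3550 = -0.001549
Flow = −∇h = (+0.001986 east, +0.001549 north), which points northeast.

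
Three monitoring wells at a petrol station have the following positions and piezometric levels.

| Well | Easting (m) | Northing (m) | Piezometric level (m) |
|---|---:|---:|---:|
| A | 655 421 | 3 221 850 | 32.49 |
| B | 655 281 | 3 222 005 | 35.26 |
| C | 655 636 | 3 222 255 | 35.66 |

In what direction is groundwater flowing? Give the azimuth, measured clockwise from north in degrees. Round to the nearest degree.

Differences from A: to B (Δx, Δy, Δh) = (-140, 155, +2.77); to C = (215, 405, +3.17).
Solve a·Δx + b·Δy = Δh: det = (-140)·405 − 215·155 = -90025.
∂h/∂x = [(+2.77)·405 − (+3.17)·155] / -90025 = -0.007004
∂h/∂y = [(-140)·(+3.17) − 215·(+2.77)] / -90025 = +0.01155
Flow direction (−∇h) has components (+0.007004 E, -0.01155 N).
Azimuth = atan2(E, N) = atan2(+0.007004, -0.01155) = 148.8° ≈ 149°.

149°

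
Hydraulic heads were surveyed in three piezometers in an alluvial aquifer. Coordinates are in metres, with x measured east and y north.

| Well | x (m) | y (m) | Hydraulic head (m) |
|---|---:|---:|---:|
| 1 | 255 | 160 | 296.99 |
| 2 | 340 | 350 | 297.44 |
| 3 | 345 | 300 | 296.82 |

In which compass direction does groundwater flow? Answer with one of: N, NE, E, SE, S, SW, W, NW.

SE

Taking 1 as reference: 2−1 = (85, 190, +0.45); 3−1 = (90, 140, -0.17).
Solve a·Δx + b·Δy = Δh: det = 85·140 − 90·190 = -5200.
∂h/∂x = [(+0.45)·140 − (-0.17)·190] / -5200 = -0.01833
∂h/∂y = [85·(-0.17) − 90·(+0.45)] / -5200 = +0.01057
Flow = −∇h = (+0.01833 east, -0.01057 north), which points southeast.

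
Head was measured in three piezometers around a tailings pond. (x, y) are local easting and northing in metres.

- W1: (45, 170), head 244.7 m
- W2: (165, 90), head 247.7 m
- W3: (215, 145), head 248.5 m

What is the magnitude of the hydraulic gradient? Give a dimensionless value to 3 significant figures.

0.0222

Taking W1 as reference: W2−W1 = (120, -80, +3.0); W3−W1 = (170, -25, +3.8).
Determinant of the coordinate differences = 120·(-25) − 170·(-80) = 10600.
∂h/∂x = [(+3.0)·(-25) − (+3.8)·(-80)] / 10600 = +0.02160
∂h/∂y = [120·(+3.8) − 170·(+3.0)] / 10600 = -0.005094
|∇h| = √(0.02160² + -0.005094²) = 0.02219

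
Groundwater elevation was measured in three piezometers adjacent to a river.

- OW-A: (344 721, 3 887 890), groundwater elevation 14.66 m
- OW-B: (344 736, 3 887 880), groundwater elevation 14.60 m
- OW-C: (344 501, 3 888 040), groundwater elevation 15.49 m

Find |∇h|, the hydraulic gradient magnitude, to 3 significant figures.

Taking OW-A as reference: OW-B−OW-A = (15, -10, -0.06); OW-C−OW-A = (-220, 150, +0.83).
Determinant of the coordinate differences = 15·150 − (-220)·(-10) = 50.
∂h/∂x = [(-0.06)·150 − (+0.83)·(-10)] / 50 = -0.01400
∂h/∂y = [15·(+0.83) − (-220)·(-0.06)] / 50 = -0.01500
|∇h| = √(-0.01400² + -0.01500²) = 0.02052

0.0205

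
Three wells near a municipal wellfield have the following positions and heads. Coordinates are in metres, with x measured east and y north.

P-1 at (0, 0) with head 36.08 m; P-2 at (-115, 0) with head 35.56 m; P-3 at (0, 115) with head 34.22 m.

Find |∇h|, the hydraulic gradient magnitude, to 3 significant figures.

∂h/∂x = (35.56 − 36.08) / (-115 − 0) = +0.004522
∂h/∂y = (34.22 − 36.08) / (115 − 0) = -0.01617
|∇h| = √(0.004522² + -0.01617²) = 0.01679

0.0168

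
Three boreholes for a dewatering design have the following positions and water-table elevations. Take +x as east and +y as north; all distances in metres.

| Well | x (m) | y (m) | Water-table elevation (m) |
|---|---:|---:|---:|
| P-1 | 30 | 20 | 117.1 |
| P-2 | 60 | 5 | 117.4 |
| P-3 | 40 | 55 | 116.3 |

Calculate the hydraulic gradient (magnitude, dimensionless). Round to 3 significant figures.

0.0225

With h = a·x + b·y + c and P-1 as origin, the differences give:
  30·a + (-15)·b = +0.3
  10·a + 35·b = -0.8
Eliminate b (×35 and ×(-15), subtract): 1200·a = -1.50 → a = ∂h/∂x = -0.001250
Back-substitute: b = ∂h/∂y = -0.02250.
|∇h| = √(-0.001250² + -0.02250²) = 0.02253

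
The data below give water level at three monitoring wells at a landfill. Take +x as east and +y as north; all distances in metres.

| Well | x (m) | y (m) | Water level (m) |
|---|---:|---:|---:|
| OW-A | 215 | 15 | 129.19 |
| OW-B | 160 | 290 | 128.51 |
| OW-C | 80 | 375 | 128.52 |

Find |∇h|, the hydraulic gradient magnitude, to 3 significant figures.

With h = a·x + b·y + c and OW-A as origin, the differences give:
  (-55)·a + 275·b = -0.68
  (-135)·a + 360·b = -0.67
Eliminate b (×360 and ×275, subtract): 17325·a = -60.550 → a = ∂h/∂x = -0.003495
Back-substitute: b = ∂h/∂y = -0.003172.
|∇h| = √(-0.003495² + -0.003172²) = 0.00472

0.00472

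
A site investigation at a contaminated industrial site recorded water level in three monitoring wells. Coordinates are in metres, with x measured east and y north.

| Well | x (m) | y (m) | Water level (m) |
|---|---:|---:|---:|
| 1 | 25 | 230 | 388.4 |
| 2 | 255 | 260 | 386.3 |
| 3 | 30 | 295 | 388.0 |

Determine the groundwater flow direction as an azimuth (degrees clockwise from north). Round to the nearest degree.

Taking 1 as reference: 2−1 = (230, 30, -2.1); 3−1 = (5, 65, -0.4).
Determinant of the coordinate differences = 230·65 − 5·30 = 14800.
∂h/∂x = [(-2.1)·65 − (-0.4)·30] / 14800 = -0.008412
∂h/∂y = [230·(-0.4) − 5·(-2.1)] / 14800 = -0.005507
Flow direction (−∇h) has components (+0.008412 E, +0.005507 N).
Azimuth = atan2(E, N) = atan2(+0.008412, +0.005507) = 56.8° ≈ 057°.

057°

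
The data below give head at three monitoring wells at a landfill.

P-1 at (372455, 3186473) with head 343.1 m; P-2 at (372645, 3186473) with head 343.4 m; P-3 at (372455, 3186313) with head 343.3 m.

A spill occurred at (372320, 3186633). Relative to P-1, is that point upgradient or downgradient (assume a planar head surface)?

∂h/∂x = (343.4 − 343.1) / (372645 − 372455) = +0.001579
∂h/∂y = (343.3 − 343.1) / (3186313 − 3186473) = -0.001250
Head at (372320, 3186633) = 343.1 + (+0.001579)·(-135) + (-0.001250)·(160) = 342.69 m.
That is lower than the 343.1 m at P-1, so the point is downgradient.

downgradient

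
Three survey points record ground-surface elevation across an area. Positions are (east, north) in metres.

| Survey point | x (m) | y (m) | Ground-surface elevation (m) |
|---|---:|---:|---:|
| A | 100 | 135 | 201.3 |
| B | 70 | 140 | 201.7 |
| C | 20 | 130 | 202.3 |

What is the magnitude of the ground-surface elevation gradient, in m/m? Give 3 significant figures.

Differences from A: to B (Δx, Δy, Δh) = (-30, 5, +0.4); to C = (-80, -5, +1.0).
Determinant of the coordinate differences = (-30)·(-5) − (-80)·5 = 550.
∂z/∂x = [(+0.4)·(-5) − (+1.0)·5] / 550 = -0.01273
∂z/∂y = [(-30)·(+1.0) − (-80)·(+0.4)] / 550 = +0.003636
|∇f| = √(-0.01273² + 0.003636²) = 0.01324 m/m

0.0132 m/m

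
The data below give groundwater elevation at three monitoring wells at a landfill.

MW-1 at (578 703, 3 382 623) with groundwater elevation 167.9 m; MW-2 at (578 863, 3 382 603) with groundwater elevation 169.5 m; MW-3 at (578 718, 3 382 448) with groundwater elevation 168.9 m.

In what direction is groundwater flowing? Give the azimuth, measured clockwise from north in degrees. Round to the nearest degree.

298°

Differences from MW-1: to MW-2 (Δx, Δy, Δh) = (160, -20, +1.6); to MW-3 = (15, -175, +1.0).
Solve a·Δx + b·Δy = Δh: det = 160·(-175) − 15·(-20) = -27700.
∂h/∂x = [(+1.6)·(-175) − (+1.0)·(-20)] / -27700 = +0.009386
∂h/∂y = [160·(+1.0) − 15·(+1.6)] / -27700 = -0.004910
Flow direction (−∇h) has components (-0.009386 E, +0.004910 N).
Azimuth = atan2(E, N) = atan2(-0.009386, +0.004910) = 297.6° ≈ 298°.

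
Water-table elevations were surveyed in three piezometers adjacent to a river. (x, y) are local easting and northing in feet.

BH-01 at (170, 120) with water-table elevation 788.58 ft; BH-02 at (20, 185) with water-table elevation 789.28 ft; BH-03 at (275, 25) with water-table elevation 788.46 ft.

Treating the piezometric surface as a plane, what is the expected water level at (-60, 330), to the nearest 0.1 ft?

Taking BH-01 as reference: BH-02−BH-01 = (-150, 65, +0.70); BH-03−BH-01 = (105, -95, -0.12).
Determinant of the coordinate differences = (-150)·(-95) − 105·65 = 7425.
∂h/∂x = [(+0.70)·(-95) − (-0.12)·65] / 7425 = -0.007906
∂h/∂y = [(-150)·(-0.12) − 105·(+0.70)] / 7425 = -0.007475
h(-60, 330) = 788.58 + (-0.007906)·(-230) + (-0.007475)·(210) = 788.58 +1.818 -1.570 = 788.829 ft.

788.8 ft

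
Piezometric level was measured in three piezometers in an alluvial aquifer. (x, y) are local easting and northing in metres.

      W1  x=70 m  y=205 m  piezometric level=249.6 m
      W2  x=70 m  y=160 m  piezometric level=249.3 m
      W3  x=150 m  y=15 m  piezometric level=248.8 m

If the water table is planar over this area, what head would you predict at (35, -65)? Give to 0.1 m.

With h = a·x + b·y + c and W1 as origin, the differences give:
  0·a + (-45)·b = -0.3
  80·a + (-190)·b = -0.8
Eliminate b (×(-190) and ×(-45), subtract): 3600·a = 21.00 → a = ∂h/∂x = +0.005833
Back-substitute: b = ∂h/∂y = +0.006667.
h(35, -65) = 249.6 + (+0.005833)·(-35) + (+0.006667)·(-270) = 249.6 -0.204 -1.800 = 247.596 m.

247.6 m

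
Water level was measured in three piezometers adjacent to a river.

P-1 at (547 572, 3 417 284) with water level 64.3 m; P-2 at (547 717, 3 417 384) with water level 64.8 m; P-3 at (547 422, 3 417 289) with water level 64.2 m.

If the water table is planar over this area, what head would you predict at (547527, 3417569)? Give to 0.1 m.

65.4 m

Taking P-1 as reference: P-2−P-1 = (145, 100, +0.5); P-3−P-1 = (-150, 5, -0.1).
Solve a·Δx + b·Δy = Δh: det = 145·5 − (-150)·100 = 15725.
∂h/∂x = [(+0.5)·5 − (-0.1)·100] / 15725 = +0.0007949
∂h/∂y = [145·(-0.1) − (-150)·(+0.5)] / 15725 = +0.003847
h(547527, 3417569) = 64.3 + (+0.0007949)·(-45) + (+0.003847)·(285) = 64.3 -0.036 +1.097 = 65.361 m.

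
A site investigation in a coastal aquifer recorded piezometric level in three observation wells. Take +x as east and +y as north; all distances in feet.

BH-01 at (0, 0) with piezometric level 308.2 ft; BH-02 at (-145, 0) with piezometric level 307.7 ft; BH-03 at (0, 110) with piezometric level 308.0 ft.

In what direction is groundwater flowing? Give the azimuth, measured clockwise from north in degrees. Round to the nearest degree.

298°

∂h/∂x = (307.7 − 308.2) / (-145 − 0) = +0.003448
∂h/∂y = (308.0 − 308.2) / (110 − 0) = -0.001818
Flow direction (−∇h) has components (-0.003448 E, +0.001818 N).
Azimuth = atan2(E, N) = atan2(-0.003448, +0.001818) = 297.8° ≈ 298°.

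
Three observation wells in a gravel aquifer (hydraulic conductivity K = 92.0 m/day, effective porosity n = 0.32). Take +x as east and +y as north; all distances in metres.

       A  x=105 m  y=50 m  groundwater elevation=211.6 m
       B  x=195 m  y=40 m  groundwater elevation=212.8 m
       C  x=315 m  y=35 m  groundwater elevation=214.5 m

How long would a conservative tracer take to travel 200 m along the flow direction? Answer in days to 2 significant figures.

37 days

Differences from A: to B (Δx, Δy, Δh) = (90, -10, +1.2); to C = (210, -15, +2.9).
Solve a·Δx + b·Δy = Δh: det = 90·(-15) − 210·(-10) = 750.
∂h/∂x = [(+1.2)·(-15) − (+2.9)·(-10)] / 750 = +0.01467
∂h/∂y = [90·(+2.9) − 210·(+1.2)] / 750 = +0.01200
|∇h| = √(0.01467² + 0.01200²) = 0.01895
Seepage velocity v = K·i/n = 92.0 × 0.01895 / 0.32 = 5.448 m/day.
t = 200 / 5.448 = 36.71 days.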